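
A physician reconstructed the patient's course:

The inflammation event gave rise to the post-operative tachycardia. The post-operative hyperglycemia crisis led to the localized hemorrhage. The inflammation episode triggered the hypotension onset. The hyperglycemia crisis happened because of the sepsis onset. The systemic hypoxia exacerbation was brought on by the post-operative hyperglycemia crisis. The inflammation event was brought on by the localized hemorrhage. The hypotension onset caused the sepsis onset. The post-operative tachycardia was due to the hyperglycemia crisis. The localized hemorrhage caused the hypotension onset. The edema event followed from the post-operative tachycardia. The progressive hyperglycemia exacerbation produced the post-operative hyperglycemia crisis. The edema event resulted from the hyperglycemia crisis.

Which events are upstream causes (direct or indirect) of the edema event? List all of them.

the hyperglycemia crisis, the hypotension onset, the inflammation episode, the inflammation event, the localized hemorrhage, the post-operative hyperglycemia crisis, the post-operative tachycardia, the progressive hyperglycemia exacerbation, the sepsis onset

Immediate causes of the edema event: the hyperglycemia crisis, the post-operative tachycardia.
Further upstream: the progressive hyperglycemia exacerbation, the post-operative hyperglycemia crisis, the localized hemorrhage, the inflammation event, the hypotension onset, the sepsis onset, the inflammation episode.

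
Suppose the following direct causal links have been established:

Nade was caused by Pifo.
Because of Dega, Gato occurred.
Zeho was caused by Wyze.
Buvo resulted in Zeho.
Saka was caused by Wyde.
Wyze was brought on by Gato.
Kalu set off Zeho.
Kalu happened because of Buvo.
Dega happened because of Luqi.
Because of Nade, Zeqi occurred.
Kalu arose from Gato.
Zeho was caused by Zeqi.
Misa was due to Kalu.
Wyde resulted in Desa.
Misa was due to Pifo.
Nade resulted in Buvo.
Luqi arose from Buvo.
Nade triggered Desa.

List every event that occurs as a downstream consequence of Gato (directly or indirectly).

Kalu, Misa, Wyze, Zeho

Direct effects: Wyze, Kalu.
2 steps out: Misa, Zeho.
Not reachable from it: Wyde, Pifo, Nade, Zeqi, Saka, Desa, Buvo, Luqi, Dega.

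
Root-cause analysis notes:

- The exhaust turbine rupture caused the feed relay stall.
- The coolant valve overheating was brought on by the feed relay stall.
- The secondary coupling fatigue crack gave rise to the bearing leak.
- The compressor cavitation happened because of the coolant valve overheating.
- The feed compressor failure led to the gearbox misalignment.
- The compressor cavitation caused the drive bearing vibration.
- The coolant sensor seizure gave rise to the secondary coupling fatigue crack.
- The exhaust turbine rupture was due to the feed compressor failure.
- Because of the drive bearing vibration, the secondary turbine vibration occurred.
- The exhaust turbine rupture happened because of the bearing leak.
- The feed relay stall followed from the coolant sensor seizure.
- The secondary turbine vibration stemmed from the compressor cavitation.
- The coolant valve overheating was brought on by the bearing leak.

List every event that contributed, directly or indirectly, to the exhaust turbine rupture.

Immediate causes of the exhaust turbine rupture: the bearing leak, the feed compressor failure.
Further upstream: the coolant sensor seizure, the secondary coupling fatigue crack.

the bearing leak, the coolant sensor seizure, the feed compressor failure, the secondary coupling fatigue crack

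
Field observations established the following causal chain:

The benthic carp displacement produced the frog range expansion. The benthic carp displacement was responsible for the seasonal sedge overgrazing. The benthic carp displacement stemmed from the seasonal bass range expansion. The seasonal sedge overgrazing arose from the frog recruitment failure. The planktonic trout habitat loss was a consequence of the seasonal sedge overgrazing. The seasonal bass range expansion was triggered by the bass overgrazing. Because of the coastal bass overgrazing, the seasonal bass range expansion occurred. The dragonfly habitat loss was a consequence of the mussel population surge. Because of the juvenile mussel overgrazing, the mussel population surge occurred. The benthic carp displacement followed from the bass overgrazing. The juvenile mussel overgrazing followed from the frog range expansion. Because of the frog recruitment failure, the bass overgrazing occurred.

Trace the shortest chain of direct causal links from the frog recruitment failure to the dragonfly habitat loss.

the frog recruitment failure → the bass overgrazing → the benthic carp displacement → the frog range expansion → the juvenile mussel overgrazing → the mussel population surge → the dragonfly habitat loss

the frog recruitment failure → the bass overgrazing
the bass overgrazing → the benthic carp displacement
the benthic carp displacement → the frog range expansion
the frog range expansion → the juvenile mussel overgrazing
the juvenile mussel overgrazing → the mussel population surge
the mussel population surge → the dragonfly habitat loss
Length: 6 steps.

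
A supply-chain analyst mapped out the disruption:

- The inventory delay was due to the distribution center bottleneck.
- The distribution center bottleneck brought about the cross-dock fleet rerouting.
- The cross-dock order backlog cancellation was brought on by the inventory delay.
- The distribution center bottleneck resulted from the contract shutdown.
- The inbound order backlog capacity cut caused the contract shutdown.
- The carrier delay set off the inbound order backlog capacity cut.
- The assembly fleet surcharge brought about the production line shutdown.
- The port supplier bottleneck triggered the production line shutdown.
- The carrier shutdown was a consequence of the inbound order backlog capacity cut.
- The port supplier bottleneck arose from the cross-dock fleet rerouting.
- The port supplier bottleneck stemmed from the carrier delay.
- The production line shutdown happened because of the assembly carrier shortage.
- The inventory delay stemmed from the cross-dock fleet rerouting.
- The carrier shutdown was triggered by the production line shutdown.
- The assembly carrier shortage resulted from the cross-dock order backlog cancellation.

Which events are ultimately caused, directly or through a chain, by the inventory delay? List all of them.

Direct effects: the cross-dock order backlog cancellation.
2 steps out: the assembly carrier shortage.
3 steps out: the production line shutdown.
4 steps out: the carrier shutdown.
Not reachable from it: the carrier delay, the inbound order backlog capacity cut, the contract shutdown, the distribution center bottleneck, the cross-dock fleet rerouting, the port supplier bottleneck, the assembly fleet surcharge.

the assembly carrier shortage, the carrier shutdown, the cross-dock order backlog cancellation, the production line shutdown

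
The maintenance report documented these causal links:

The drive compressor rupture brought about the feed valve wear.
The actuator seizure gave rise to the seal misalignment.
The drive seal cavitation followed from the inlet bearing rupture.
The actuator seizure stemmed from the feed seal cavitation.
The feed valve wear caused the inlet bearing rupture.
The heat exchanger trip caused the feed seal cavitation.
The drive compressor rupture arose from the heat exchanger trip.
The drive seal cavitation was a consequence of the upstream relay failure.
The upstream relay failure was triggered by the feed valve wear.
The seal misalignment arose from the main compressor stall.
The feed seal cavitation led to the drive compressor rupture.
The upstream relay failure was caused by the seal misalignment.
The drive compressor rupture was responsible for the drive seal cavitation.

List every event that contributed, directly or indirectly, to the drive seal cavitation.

Immediate causes of the drive seal cavitation: the drive compressor rupture, the inlet bearing rupture, the upstream relay failure.
Further upstream: the heat exchanger trip, the feed seal cavitation, the actuator seizure, the main compressor stall, the seal misalignment, the feed valve wear.

the actuator seizure, the drive compressor rupture, the feed seal cavitation, the feed valve wear, the heat exchanger trip, the inlet bearing rupture, the main compressor stall, the seal misalignment, the upstream relay failure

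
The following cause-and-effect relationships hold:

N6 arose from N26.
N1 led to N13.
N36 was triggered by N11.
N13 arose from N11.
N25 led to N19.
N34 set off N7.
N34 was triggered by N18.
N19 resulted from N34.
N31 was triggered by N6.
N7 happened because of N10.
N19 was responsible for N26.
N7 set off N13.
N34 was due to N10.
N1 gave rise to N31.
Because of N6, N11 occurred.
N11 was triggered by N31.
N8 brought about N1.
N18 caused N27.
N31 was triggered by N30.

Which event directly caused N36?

N11

Upstream contributors include N8, N25, N1, N10, N18, N34, N19, N26, N30, N6, N31, but only N11 feeds directly into N36.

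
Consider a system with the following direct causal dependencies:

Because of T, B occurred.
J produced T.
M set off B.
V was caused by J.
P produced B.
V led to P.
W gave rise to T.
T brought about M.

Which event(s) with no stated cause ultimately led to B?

J, W

Tracing upstream from B: B ← T ← J.
A separate upstream branch: B ← T ← W.
Each of those chain origins has no stated cause.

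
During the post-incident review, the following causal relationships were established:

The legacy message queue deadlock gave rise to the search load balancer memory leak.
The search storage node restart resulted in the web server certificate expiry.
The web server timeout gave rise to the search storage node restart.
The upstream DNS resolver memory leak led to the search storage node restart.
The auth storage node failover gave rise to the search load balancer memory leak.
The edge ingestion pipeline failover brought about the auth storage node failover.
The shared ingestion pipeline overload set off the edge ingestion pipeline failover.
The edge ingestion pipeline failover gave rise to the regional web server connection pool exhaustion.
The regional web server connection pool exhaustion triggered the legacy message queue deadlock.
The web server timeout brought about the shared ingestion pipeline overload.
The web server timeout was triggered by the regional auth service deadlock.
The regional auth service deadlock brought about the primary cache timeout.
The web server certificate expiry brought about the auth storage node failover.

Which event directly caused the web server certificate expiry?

the search storage node restart

Upstream contributors include the regional auth service deadlock, the web server timeout, the upstream DNS resolver memory leak, but only the search storage node restart feeds directly into the web server certificate expiry.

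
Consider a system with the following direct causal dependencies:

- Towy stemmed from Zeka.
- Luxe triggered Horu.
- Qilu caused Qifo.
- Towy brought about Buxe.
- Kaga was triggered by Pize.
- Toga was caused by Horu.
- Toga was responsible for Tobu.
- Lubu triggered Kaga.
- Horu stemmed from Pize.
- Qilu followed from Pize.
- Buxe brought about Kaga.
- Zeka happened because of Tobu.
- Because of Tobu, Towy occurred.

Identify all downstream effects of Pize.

Buxe, Horu, Kaga, Qifo, Qilu, Tobu, Toga, Towy, Zeka

Direct effects: Qilu, Horu, Kaga.
2 steps out: Toga, Qifo.
3 steps out: Tobu.
4 steps out: Zeka, Towy.
5 steps out: Buxe.
Not reachable from it: Luxe, Lubu.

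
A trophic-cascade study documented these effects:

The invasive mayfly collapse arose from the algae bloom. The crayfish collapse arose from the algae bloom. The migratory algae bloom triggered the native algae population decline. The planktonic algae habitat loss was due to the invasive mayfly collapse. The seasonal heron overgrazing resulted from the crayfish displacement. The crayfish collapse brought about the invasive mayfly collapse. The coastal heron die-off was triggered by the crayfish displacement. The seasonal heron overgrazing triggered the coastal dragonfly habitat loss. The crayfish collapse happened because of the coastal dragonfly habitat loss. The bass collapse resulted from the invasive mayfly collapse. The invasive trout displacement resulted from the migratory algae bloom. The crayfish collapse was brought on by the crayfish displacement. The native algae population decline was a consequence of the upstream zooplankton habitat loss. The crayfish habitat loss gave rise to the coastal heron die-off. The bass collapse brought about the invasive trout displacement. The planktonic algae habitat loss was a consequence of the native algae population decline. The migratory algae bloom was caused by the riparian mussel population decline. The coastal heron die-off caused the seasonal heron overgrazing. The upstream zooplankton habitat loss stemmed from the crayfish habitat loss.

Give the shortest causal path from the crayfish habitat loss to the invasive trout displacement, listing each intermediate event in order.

the crayfish habitat loss → the coastal heron die-off → the seasonal heron overgrazing → the coastal dragonfly habitat loss → the crayfish collapse → the invasive mayfly collapse → the bass collapse → the invasive trout displacement

the crayfish habitat loss → the coastal heron die-off
the coastal heron die-off → the seasonal heron overgrazing
the seasonal heron overgrazing → the coastal dragonfly habitat loss
the coastal dragonfly habitat loss → the crayfish collapse
the crayfish collapse → the invasive mayfly collapse
the invasive mayfly collapse → the bass collapse
the bass collapse → the invasive trout displacement
Length: 7 steps.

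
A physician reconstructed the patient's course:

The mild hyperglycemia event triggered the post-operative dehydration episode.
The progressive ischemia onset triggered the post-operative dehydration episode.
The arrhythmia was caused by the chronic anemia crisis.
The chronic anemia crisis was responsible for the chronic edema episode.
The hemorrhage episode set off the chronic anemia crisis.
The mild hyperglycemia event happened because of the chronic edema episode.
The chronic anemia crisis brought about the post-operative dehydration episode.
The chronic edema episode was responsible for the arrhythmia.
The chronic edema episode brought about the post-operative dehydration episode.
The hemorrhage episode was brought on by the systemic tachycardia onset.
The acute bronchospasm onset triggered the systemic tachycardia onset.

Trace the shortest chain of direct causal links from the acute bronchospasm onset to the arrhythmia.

the acute bronchospasm onset → the systemic tachycardia onset
the systemic tachycardia onset → the hemorrhage episode
the hemorrhage episode → the chronic anemia crisis
the chronic anemia crisis → the arrhythmia
Length: 4 steps.

the acute bronchospasm onset → the systemic tachycardia onset → the hemorrhage episode → the chronic anemia crisis → the arrhythmia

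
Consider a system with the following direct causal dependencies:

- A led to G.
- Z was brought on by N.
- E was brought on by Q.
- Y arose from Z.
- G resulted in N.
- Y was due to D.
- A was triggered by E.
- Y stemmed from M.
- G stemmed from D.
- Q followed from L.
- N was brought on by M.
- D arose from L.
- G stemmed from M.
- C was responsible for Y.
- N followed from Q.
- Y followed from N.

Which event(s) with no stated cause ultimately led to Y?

C, L, M

Tracing upstream from Y: Y ← D ← L.
A separate upstream branch: Y ← M.
A separate upstream branch: Y ← C.
Each of those chain origins has no stated cause.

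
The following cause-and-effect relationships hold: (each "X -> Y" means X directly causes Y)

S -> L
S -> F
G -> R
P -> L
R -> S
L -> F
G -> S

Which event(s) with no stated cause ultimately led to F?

Tracing upstream from F: F ← S ← G.
A separate upstream branch: F ← L ← P.
Each of those chain origins has no stated cause.

G, P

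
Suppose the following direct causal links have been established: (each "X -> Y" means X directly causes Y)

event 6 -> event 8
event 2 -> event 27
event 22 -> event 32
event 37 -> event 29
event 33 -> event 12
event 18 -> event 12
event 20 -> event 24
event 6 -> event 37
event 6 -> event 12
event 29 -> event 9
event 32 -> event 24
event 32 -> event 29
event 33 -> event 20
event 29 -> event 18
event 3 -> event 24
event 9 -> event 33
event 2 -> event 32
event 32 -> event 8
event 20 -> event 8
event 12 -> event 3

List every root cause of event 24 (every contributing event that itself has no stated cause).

event 2, event 22, event 6

Tracing upstream from event 24: event 24 ← event 32 ← event 2.
A separate upstream branch: event 24 ← event 32 ← event 22.
A separate upstream branch: event 24 ← event 3 ← event 12 ← event 6.
Each of those chain origins has no stated cause.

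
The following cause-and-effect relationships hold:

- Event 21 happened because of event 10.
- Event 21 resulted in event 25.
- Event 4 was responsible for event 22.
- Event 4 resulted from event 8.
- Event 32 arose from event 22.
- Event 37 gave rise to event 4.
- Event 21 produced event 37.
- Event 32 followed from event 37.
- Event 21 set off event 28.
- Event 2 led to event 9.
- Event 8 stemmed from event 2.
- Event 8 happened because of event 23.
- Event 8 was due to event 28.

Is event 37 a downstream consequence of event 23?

Event 23 leads to event 8, event 4, event 22, event 32; event 37 is not among them.

No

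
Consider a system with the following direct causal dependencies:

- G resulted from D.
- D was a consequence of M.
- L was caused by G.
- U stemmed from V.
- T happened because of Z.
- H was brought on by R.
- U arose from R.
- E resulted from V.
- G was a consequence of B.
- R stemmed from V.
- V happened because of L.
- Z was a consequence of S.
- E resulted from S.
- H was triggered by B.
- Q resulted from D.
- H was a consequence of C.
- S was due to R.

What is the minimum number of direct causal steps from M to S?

6

Shortest chain: M → D → G → L → V → R → S.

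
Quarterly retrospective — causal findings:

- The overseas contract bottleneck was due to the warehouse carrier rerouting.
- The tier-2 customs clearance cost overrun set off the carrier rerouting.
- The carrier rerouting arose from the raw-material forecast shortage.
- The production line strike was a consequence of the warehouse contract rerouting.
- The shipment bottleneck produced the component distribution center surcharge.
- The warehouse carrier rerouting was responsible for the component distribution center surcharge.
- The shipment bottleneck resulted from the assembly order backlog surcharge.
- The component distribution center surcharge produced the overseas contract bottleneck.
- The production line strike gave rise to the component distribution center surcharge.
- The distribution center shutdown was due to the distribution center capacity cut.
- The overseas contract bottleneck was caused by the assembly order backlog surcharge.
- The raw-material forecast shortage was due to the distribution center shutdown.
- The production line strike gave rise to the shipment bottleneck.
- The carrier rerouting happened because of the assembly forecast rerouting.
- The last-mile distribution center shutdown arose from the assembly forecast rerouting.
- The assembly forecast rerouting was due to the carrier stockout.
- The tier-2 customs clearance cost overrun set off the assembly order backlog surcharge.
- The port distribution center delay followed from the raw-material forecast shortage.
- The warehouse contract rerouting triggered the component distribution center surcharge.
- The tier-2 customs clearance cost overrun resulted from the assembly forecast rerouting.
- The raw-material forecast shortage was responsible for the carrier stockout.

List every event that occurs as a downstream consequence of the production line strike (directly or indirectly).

the component distribution center surcharge, the overseas contract bottleneck, the shipment bottleneck

Direct effects: the shipment bottleneck, the component distribution center surcharge.
2 steps out: the overseas contract bottleneck.
Not reachable from it: the distribution center capacity cut, the distribution center shutdown, the raw-material forecast shortage, the carrier stockout, the assembly forecast rerouting, the port distribution center delay, the tier-2 customs clearance cost overrun, the last-mile distribution center shutdown, the carrier rerouting, the warehouse contract rerouting, the assembly order backlog surcharge, the warehouse carrier rerouting.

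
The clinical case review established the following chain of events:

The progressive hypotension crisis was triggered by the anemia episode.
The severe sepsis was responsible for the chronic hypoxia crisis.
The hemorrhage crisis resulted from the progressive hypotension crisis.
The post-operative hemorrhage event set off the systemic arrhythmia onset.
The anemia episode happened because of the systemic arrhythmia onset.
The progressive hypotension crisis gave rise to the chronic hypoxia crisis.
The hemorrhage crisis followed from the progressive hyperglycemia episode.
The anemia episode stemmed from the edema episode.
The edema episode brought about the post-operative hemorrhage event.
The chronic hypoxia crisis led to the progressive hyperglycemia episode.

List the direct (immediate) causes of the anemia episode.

Upstream contributors include the post-operative hemorrhage event, but only the edema episode, the systemic arrhythmia onset feed directly into the anemia episode.

the edema episode, the systemic arrhythmia onset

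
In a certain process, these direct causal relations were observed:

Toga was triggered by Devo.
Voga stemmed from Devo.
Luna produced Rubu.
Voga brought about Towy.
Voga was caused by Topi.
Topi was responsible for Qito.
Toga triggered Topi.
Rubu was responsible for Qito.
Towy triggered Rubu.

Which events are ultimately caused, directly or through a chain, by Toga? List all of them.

Qito, Rubu, Topi, Towy, Voga

Direct effects: Topi.
2 steps out: Voga, Qito.
3 steps out: Towy.
4 steps out: Rubu.
Not reachable from it: Devo, Luna.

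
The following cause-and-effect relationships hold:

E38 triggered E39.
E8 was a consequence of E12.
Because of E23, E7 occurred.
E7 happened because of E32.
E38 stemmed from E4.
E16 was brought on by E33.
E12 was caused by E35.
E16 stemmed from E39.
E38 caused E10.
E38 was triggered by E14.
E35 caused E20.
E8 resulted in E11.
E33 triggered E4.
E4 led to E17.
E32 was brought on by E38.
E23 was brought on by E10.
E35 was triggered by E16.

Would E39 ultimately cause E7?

E39 leads to E16, E35, E12, E8, E20, E11; E7 is not among them.

No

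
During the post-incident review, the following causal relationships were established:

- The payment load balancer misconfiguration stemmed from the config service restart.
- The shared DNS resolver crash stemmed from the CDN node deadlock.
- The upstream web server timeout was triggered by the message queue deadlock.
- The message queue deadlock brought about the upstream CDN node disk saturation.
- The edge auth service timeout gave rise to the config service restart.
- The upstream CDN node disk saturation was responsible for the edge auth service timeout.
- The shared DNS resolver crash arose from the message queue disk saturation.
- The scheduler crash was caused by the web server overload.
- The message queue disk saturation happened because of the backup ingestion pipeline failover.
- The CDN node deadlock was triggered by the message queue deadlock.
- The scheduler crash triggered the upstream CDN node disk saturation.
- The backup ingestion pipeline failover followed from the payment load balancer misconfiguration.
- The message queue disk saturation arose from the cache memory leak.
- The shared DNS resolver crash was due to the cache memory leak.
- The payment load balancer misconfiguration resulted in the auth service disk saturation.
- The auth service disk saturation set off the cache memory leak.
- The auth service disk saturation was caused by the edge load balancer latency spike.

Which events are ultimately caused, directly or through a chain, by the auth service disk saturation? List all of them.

the cache memory leak, the message queue disk saturation, the shared DNS resolver crash

Direct effects: the cache memory leak.
2 steps out: the message queue disk saturation, the shared DNS resolver crash.
Not reachable from it: the web server overload, the scheduler crash, the message queue deadlock, the upstream CDN node disk saturation, the edge auth service timeout, the edge load balancer latency spike, the CDN node deadlock, the config service restart, the payment load balancer misconfiguration, the upstream web server timeout, the backup ingestion pipeline failover.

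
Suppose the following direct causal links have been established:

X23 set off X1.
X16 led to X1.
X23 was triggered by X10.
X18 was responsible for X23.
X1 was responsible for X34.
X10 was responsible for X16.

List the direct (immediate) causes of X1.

Upstream contributors include X10, X18, but only X16, X23 feed directly into X1.

X16, X23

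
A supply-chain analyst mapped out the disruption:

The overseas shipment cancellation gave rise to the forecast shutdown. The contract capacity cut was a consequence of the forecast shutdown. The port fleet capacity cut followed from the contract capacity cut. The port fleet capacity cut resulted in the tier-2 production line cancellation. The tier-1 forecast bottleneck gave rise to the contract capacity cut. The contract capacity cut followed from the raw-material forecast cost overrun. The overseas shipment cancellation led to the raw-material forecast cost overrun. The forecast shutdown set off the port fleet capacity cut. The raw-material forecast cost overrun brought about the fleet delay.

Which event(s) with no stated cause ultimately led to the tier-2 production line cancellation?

the overseas shipment cancellation, the tier-1 forecast bottleneck

Tracing upstream from the tier-2 production line cancellation: the tier-2 production line cancellation ← the port fleet capacity cut ← the forecast shutdown ← the overseas shipment cancellation.
A separate upstream branch: the tier-2 production line cancellation ← the port fleet capacity cut ← the contract capacity cut ← the tier-1 forecast bottleneck.
Each of those chain origins has no stated cause.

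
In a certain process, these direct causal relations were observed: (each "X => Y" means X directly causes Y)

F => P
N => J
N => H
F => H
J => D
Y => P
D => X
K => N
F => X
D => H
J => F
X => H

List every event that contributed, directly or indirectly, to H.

Immediate causes of H: N, F, D, X.
Further upstream: K, J.

D, F, J, K, N, X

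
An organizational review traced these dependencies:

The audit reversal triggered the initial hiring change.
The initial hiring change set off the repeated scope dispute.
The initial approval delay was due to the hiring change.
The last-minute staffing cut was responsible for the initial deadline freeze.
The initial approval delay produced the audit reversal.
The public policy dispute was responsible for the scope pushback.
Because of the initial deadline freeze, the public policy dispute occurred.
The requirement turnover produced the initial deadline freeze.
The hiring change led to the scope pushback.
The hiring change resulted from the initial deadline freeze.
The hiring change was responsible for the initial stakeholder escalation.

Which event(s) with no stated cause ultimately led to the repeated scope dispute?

the last-minute staffing cut, the requirement turnover

Tracing upstream from the repeated scope dispute: the repeated scope dispute ← the initial hiring change ← the audit reversal ← the initial approval delay ← the hiring change ← the initial deadline freeze ← the requirement turnover.
A separate upstream branch: the repeated scope dispute ← the initial hiring change ← the audit reversal ← the initial approval delay ← the hiring change ← the initial deadline freeze ← the last-minute staffing cut.
Each of those chain origins has no stated cause.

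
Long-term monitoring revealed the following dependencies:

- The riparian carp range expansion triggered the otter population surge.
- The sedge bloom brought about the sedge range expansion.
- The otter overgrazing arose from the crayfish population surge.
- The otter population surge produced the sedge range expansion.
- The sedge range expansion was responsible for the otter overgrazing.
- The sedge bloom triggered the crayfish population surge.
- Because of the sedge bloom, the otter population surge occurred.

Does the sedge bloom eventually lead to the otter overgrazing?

There is a causal chain: the sedge bloom → the sedge range expansion → the otter overgrazing.

Yes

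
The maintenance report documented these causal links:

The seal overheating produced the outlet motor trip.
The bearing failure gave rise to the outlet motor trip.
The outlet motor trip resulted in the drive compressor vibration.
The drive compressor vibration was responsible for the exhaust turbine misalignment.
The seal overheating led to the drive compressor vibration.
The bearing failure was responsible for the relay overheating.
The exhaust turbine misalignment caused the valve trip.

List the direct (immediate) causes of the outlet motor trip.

the bearing failure, the seal overheating

the bearing failure, the seal overheating → the outlet motor trip with nothing further upstream stated.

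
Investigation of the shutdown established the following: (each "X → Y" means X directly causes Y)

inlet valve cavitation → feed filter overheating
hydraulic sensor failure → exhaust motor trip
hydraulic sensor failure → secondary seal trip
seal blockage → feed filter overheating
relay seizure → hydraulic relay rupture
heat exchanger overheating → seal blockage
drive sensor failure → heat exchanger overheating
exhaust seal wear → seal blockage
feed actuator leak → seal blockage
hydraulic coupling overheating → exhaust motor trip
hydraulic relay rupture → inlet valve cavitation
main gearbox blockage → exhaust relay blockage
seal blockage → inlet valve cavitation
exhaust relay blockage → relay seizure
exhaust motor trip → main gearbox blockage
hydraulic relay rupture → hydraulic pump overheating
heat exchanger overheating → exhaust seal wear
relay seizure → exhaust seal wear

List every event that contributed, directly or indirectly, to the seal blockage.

the drive sensor failure, the exhaust motor trip, the exhaust relay blockage, the exhaust seal wear, the feed actuator leak, the heat exchanger overheating, the hydraulic coupling overheating, the hydraulic sensor failure, the main gearbox blockage, the relay seizure

Immediate causes of the seal blockage: the heat exchanger overheating, the exhaust seal wear, the feed actuator leak.
Further upstream: the hydraulic sensor failure, the hydraulic coupling overheating, the drive sensor failure, the exhaust motor trip, the main gearbox blockage, the exhaust relay blockage, the relay seizure.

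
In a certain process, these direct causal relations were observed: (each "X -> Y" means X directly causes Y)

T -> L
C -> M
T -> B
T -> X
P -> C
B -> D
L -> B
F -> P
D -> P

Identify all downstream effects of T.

Direct effects: L, B, X.
2 steps out: D.
3 steps out: P.
4 steps out: C.
5 steps out: M.
Not reachable from it: F.

B, C, D, L, M, P, X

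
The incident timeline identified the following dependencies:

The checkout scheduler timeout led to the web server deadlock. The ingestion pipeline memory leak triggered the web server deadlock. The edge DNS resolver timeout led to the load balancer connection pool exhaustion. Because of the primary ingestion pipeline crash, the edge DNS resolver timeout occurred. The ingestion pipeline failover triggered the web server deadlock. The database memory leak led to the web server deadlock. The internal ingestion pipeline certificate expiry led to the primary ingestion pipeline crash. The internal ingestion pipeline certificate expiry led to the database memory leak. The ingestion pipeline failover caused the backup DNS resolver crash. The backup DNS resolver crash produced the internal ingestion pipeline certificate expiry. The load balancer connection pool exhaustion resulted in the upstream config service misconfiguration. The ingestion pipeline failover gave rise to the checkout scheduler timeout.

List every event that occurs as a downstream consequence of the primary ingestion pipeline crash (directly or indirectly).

Direct effects: the edge DNS resolver timeout.
2 steps out: the load balancer connection pool exhaustion.
3 steps out: the upstream config service misconfiguration.
Not reachable from it: the ingestion pipeline memory leak, the ingestion pipeline failover, the backup DNS resolver crash, the internal ingestion pipeline certificate expiry, the database memory leak, the checkout scheduler timeout, the web server deadlock.

the edge DNS resolver timeout, the load balancer connection pool exhaustion, the upstream config service misconfiguration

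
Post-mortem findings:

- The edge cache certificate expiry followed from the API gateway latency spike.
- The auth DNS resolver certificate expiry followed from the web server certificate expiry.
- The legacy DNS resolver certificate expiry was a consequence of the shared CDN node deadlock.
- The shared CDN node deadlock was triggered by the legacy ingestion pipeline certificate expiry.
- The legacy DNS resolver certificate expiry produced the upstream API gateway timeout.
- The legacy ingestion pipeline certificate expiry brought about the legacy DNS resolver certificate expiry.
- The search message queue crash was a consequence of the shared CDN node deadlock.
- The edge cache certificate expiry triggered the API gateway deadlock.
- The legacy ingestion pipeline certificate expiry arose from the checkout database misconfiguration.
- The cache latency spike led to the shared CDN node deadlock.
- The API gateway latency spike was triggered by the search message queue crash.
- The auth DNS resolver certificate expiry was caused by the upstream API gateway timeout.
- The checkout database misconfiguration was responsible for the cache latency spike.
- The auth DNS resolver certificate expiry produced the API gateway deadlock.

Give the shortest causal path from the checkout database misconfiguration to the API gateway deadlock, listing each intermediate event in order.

the checkout database misconfiguration → the legacy ingestion pipeline certificate expiry → the legacy DNS resolver certificate expiry → the upstream API gateway timeout → the auth DNS resolver certificate expiry → the API gateway deadlock

the checkout database misconfiguration → the legacy ingestion pipeline certificate expiry
the legacy ingestion pipeline certificate expiry → the legacy DNS resolver certificate expiry
the legacy DNS resolver certificate expiry → the upstream API gateway timeout
the upstream API gateway timeout → the auth DNS resolver certificate expiry
the auth DNS resolver certificate expiry → the API gateway deadlock
Length: 5 steps.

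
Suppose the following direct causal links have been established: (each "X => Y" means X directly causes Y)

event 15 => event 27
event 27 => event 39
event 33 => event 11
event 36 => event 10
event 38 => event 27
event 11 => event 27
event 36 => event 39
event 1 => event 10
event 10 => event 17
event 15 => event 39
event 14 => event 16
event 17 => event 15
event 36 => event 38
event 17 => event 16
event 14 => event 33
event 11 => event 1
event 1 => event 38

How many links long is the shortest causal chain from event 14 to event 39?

Shortest chain: event 14 → event 33 → event 11 → event 27 → event 39.

4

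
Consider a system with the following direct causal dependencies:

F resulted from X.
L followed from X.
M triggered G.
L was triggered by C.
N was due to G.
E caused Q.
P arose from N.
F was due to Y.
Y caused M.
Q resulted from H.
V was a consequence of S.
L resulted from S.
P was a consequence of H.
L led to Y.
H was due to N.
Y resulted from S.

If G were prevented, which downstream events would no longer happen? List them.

H, N, P

Downstream of G: N, H, Q, P.
Of those, still caused via another path: Q.
The remainder have no surviving cause.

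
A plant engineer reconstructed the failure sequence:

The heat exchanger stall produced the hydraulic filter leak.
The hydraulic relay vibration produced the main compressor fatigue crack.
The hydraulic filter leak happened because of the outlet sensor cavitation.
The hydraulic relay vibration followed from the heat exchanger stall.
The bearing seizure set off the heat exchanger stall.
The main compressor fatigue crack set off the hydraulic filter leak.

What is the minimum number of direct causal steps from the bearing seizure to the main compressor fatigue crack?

Shortest chain: the bearing seizure → the heat exchanger stall → the hydraulic relay vibration → the main compressor fatigue crack.

3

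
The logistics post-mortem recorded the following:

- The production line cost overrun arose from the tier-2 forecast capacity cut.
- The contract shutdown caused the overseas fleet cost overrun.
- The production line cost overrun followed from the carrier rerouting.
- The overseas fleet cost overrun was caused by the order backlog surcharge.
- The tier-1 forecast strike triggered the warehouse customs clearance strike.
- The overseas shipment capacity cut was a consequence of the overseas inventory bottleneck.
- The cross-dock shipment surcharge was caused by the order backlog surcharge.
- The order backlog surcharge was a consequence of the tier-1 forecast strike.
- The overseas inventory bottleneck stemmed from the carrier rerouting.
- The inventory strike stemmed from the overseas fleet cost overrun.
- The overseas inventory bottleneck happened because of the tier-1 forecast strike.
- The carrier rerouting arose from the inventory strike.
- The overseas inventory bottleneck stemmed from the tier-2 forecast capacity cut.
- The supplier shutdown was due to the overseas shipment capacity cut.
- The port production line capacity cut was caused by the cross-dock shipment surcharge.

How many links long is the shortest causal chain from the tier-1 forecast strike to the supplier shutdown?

3

Shortest chain: the tier-1 forecast strike → the overseas inventory bottleneck → the overseas shipment capacity cut → the supplier shutdown.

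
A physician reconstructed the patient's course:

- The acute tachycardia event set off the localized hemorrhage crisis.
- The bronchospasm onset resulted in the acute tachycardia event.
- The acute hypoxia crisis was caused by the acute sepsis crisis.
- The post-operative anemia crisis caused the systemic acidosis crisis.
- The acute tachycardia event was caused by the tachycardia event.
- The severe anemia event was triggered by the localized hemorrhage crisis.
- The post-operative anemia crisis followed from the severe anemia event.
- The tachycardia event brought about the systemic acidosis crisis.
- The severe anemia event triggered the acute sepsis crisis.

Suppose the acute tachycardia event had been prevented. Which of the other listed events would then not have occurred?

Downstream of the acute tachycardia event: the localized hemorrhage crisis, the severe anemia event, the acute sepsis crisis, the post-operative anemia crisis, the acute hypoxia crisis, the systemic acidosis crisis.
Of those, still caused via another path: the systemic acidosis crisis.
The remainder have no surviving cause.

the acute hypoxia crisis, the acute sepsis crisis, the localized hemorrhage crisis, the post-operative anemia crisis, the severe anemia event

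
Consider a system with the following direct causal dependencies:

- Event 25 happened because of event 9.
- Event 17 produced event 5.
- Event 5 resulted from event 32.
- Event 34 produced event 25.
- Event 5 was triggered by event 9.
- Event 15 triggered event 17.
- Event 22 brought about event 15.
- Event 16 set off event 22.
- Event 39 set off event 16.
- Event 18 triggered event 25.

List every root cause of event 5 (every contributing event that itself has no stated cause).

Tracing upstream from event 5: event 5 ← event 17 ← event 15 ← event 22 ← event 16 ← event 39.
A separate upstream branch: event 5 ← event 9.
A separate upstream branch: event 5 ← event 32.
Each of those chain origins has no stated cause.

event 32, event 39, event 9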